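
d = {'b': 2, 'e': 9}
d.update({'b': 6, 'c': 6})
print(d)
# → {'b': 6, 'e': 9, 'c': 6}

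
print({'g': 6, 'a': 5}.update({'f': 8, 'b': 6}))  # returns None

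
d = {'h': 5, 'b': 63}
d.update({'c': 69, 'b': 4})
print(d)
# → {'h': 5, 'b': 4, 'c': 69}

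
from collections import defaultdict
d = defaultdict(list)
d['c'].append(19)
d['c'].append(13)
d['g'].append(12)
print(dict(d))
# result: {'c': [19, 13], 'g': [12]}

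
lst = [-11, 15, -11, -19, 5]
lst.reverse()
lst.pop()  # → -11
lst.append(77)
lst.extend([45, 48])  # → [5, -19, -11, 15, 77, 45, 48]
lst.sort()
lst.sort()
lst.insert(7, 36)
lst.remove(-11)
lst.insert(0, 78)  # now [78, -19, 5, 15, 45, 48, 77, 36]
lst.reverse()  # [36, 77, 48, 45, 15, 5, -19, 78]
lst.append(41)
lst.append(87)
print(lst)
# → [36, 77, 48, 45, 15, 5, -19, 78, 41, 87]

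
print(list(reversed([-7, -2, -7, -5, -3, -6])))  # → [-6, -3, -5, -7, -2, -7]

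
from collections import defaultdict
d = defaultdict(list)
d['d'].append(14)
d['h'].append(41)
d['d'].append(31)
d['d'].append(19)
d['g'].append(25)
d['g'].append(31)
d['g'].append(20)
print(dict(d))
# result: {'d': [14, 31, 19], 'h': [41], 'g': [25, 31, 20]}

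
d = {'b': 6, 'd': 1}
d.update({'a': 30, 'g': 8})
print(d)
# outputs {'b': 6, 'd': 1, 'a': 30, 'g': 8}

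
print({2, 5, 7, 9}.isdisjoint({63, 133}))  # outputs True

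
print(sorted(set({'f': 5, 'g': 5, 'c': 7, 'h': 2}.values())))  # [2, 5, 7]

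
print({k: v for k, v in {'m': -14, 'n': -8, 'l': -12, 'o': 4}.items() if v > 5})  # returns {}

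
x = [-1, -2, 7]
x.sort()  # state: [-2, -1, 7]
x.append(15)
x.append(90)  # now [-2, -1, 7, 15, 90]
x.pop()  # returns 90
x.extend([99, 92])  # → [-2, -1, 7, 15, 99, 92]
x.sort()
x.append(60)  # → [-2, -1, 7, 15, 92, 99, 60]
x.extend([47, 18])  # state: [-2, -1, 7, 15, 92, 99, 60, 47, 18]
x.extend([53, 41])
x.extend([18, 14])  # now [-2, -1, 7, 15, 92, 99, 60, 47, 18, 53, 41, 18, 14]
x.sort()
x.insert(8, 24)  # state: [-2, -1, 7, 14, 15, 18, 18, 41, 24, 47, 53, 60, 92, 99]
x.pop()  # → 99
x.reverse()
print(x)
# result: [92, 60, 53, 47, 24, 41, 18, 18, 15, 14, 7, -1, -2]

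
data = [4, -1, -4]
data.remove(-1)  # [4, -4]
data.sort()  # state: [-4, 4]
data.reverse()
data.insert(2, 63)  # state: [4, -4, 63]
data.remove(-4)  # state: [4, 63]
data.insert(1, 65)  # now [4, 65, 63]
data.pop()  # 63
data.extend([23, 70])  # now [4, 65, 23, 70]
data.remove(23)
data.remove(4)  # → [65, 70]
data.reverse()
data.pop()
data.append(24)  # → [70, 24]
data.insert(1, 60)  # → [70, 60, 24]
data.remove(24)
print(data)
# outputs [70, 60]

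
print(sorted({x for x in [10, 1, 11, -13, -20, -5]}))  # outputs [-20, -13, -5, 1, 10, 11]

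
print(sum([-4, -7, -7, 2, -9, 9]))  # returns -16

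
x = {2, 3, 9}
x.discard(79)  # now {2, 3, 9}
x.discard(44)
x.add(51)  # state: {2, 3, 9, 51}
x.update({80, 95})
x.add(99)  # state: {2, 3, 9, 51, 80, 95, 99}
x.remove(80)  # {2, 3, 9, 51, 95, 99}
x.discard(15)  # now {2, 3, 9, 51, 95, 99}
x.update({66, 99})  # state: {2, 3, 9, 51, 66, 95, 99}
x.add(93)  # {2, 3, 9, 51, 66, 93, 95, 99}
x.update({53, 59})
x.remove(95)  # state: {2, 3, 9, 51, 53, 59, 66, 93, 99}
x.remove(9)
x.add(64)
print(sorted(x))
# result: [2, 3, 51, 53, 59, 64, 66, 93, 99]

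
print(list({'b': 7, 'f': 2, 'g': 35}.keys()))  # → ['b', 'f', 'g']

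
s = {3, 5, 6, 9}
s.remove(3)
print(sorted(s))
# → [5, 6, 9]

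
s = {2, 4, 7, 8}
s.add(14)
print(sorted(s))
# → [2, 4, 7, 8, 14]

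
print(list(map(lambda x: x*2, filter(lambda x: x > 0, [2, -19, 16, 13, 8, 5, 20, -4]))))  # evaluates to [4, 32, 26, 16, 10, 40]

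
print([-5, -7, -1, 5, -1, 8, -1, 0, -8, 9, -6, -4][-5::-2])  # [0, 8, 5, -7]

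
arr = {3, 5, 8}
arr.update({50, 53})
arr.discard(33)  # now {3, 5, 8, 50, 53}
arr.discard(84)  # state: {3, 5, 8, 50, 53}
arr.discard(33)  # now {3, 5, 8, 50, 53}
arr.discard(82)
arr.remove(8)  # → {3, 5, 50, 53}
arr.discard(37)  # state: {3, 5, 50, 53}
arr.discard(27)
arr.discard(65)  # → {3, 5, 50, 53}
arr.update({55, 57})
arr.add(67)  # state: {3, 5, 50, 53, 55, 57, 67}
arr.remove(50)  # {3, 5, 53, 55, 57, 67}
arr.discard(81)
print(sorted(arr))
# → [3, 5, 53, 55, 57, 67]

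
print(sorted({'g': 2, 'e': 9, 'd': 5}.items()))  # [('d', 5), ('e', 9), ('g', 2)]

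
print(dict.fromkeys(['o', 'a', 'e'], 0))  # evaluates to {'o': 0, 'a': 0, 'e': 0}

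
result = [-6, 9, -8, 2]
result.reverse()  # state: [2, -8, 9, -6]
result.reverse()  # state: [-6, 9, -8, 2]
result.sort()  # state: [-8, -6, 2, 9]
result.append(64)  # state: [-8, -6, 2, 9, 64]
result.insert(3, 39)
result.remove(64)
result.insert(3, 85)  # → [-8, -6, 2, 85, 39, 9]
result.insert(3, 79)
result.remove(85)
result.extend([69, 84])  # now [-8, -6, 2, 79, 39, 9, 69, 84]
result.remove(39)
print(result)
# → [-8, -6, 2, 79, 9, 69, 84]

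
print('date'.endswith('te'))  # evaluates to True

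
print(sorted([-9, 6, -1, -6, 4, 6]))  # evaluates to [-9, -6, -1, 4, 6, 6]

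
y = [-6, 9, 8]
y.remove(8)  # [-6, 9]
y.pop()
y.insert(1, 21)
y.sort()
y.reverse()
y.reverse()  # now [-6, 21]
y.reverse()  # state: [21, -6]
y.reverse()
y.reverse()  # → [21, -6]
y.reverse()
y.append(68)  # [-6, 21, 68]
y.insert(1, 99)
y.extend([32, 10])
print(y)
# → [-6, 99, 21, 68, 32, 10]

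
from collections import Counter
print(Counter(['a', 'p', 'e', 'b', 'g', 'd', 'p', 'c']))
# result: Counter({'p': 2, 'a': 1, 'e': 1, 'b': 1, 'g': 1, 'd': 1, 'c': 1})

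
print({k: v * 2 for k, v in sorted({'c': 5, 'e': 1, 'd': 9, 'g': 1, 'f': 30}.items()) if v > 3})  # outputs {'c': 10, 'd': 18, 'f': 60}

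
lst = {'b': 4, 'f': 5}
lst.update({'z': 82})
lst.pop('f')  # 5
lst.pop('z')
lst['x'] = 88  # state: {'b': 4, 'x': 88}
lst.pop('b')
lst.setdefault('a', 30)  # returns 30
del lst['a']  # {'x': 88}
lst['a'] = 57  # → {'x': 88, 'a': 57}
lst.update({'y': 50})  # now {'x': 88, 'a': 57, 'y': 50}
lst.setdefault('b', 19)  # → 19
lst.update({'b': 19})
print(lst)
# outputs {'x': 88, 'a': 57, 'y': 50, 'b': 19}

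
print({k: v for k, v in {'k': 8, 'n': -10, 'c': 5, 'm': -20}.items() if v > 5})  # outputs {'k': 8}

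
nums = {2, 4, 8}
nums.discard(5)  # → {2, 4, 8}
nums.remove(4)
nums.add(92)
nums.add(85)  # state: {2, 8, 85, 92}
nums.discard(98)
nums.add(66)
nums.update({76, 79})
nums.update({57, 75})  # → {2, 8, 57, 66, 75, 76, 79, 85, 92}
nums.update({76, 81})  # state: {2, 8, 57, 66, 75, 76, 79, 81, 85, 92}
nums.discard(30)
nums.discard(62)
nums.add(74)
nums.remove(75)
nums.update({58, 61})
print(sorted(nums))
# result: [2, 8, 57, 58, 61, 66, 74, 76, 79, 81, 85, 92]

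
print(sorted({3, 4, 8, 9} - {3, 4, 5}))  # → [8, 9]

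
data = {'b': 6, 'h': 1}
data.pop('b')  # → 6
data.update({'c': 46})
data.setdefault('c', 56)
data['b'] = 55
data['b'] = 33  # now {'h': 1, 'c': 46, 'b': 33}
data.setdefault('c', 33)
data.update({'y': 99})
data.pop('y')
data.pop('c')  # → 46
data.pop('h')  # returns 1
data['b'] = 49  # {'b': 49}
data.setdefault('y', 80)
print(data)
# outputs {'b': 49, 'y': 80}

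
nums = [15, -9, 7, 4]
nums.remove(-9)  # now [15, 7, 4]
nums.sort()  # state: [4, 7, 15]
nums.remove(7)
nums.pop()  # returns 15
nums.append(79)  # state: [4, 79]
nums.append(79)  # [4, 79, 79]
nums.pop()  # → 79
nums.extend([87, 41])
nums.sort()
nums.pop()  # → 87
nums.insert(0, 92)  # [92, 4, 41, 79]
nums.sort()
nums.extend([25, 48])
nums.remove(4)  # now [41, 79, 92, 25, 48]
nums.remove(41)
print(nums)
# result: [79, 92, 25, 48]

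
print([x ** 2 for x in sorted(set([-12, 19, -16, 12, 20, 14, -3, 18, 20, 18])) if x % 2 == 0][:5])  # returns [256, 144, 144, 196, 324]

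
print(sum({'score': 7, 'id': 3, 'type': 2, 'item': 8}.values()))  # 20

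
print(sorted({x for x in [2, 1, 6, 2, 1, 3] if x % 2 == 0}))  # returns [2, 6]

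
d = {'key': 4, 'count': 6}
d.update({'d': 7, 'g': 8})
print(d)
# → {'key': 4, 'count': 6, 'd': 7, 'g': 8}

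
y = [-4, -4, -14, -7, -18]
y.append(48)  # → [-4, -4, -14, -7, -18, 48]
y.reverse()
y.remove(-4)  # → [48, -18, -7, -14, -4]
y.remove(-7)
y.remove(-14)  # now [48, -18, -4]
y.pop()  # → -4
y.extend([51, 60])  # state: [48, -18, 51, 60]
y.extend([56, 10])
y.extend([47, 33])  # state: [48, -18, 51, 60, 56, 10, 47, 33]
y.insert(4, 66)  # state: [48, -18, 51, 60, 66, 56, 10, 47, 33]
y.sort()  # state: [-18, 10, 33, 47, 48, 51, 56, 60, 66]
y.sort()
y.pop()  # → 66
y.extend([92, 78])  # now [-18, 10, 33, 47, 48, 51, 56, 60, 92, 78]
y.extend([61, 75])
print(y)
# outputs [-18, 10, 33, 47, 48, 51, 56, 60, 92, 78, 61, 75]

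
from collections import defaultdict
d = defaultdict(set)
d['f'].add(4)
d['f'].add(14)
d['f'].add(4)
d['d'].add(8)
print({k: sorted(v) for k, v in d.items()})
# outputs {'f': [4, 14], 'd': [8]}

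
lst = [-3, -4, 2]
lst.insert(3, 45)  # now [-3, -4, 2, 45]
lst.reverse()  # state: [45, 2, -4, -3]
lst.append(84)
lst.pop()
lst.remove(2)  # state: [45, -4, -3]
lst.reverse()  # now [-3, -4, 45]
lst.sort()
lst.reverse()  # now [45, -3, -4]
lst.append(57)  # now [45, -3, -4, 57]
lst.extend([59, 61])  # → [45, -3, -4, 57, 59, 61]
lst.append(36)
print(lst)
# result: [45, -3, -4, 57, 59, 61, 36]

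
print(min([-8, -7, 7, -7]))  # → -8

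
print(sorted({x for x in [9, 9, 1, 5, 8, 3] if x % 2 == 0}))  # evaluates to [8]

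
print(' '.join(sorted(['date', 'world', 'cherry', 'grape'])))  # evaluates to cherry date grape world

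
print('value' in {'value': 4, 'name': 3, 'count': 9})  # True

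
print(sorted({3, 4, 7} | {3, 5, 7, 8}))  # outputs [3, 4, 5, 7, 8]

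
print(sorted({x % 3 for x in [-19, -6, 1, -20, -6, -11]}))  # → [0, 1, 2]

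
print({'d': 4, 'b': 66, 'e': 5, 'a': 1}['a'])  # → 1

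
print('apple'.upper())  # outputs APPLE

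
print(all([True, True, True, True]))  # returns True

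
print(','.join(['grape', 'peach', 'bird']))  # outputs grape,peach,bird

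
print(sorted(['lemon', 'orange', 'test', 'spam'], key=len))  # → ['test', 'spam', 'lemon', 'orange']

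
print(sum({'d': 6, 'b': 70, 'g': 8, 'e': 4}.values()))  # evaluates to 88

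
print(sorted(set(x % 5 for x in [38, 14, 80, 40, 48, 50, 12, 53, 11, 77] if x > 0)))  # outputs [0, 1, 2, 3, 4]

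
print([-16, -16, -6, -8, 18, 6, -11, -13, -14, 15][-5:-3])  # [6, -11]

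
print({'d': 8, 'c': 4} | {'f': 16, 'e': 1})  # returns {'d': 8, 'c': 4, 'f': 16, 'e': 1}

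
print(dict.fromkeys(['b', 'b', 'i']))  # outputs {'b': None, 'i': None}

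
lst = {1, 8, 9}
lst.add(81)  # {1, 8, 9, 81}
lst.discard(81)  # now {1, 8, 9}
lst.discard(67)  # {1, 8, 9}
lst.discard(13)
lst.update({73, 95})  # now {1, 8, 9, 73, 95}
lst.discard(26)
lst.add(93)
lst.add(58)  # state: {1, 8, 9, 58, 73, 93, 95}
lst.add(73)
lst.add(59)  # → {1, 8, 9, 58, 59, 73, 93, 95}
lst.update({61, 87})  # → {1, 8, 9, 58, 59, 61, 73, 87, 93, 95}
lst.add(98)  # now {1, 8, 9, 58, 59, 61, 73, 87, 93, 95, 98}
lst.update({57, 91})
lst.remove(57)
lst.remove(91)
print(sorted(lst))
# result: [1, 8, 9, 58, 59, 61, 73, 87, 93, 95, 98]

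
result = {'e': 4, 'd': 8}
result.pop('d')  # 8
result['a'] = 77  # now {'e': 4, 'a': 77}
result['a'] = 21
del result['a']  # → {'e': 4}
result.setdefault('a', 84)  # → 84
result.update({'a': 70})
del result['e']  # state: {'a': 70}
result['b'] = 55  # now {'a': 70, 'b': 55}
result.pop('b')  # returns 55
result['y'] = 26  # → {'a': 70, 'y': 26}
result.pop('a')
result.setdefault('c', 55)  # 55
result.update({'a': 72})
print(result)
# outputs {'y': 26, 'c': 55, 'a': 72}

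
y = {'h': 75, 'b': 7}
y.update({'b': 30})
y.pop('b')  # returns 30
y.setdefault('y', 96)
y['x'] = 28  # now {'h': 75, 'y': 96, 'x': 28}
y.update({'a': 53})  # {'h': 75, 'y': 96, 'x': 28, 'a': 53}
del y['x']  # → {'h': 75, 'y': 96, 'a': 53}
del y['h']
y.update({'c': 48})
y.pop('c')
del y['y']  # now {'a': 53}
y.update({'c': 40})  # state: {'a': 53, 'c': 40}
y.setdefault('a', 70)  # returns 53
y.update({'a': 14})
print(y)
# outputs {'a': 14, 'c': 40}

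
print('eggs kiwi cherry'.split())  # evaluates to ['eggs', 'kiwi', 'cherry']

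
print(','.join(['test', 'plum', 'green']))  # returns test,plum,green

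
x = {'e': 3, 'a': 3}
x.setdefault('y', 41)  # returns 41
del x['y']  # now {'e': 3, 'a': 3}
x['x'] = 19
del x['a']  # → {'e': 3, 'x': 19}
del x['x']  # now {'e': 3}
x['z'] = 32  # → {'e': 3, 'z': 32}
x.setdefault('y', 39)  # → 39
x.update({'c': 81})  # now {'e': 3, 'z': 32, 'y': 39, 'c': 81}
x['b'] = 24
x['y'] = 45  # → {'e': 3, 'z': 32, 'y': 45, 'c': 81, 'b': 24}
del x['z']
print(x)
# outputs {'e': 3, 'y': 45, 'c': 81, 'b': 24}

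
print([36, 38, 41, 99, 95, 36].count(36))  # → 2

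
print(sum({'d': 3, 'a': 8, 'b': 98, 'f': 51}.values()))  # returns 160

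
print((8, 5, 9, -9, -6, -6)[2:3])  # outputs (9,)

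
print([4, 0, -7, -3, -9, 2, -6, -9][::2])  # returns [4, -7, -9, -6]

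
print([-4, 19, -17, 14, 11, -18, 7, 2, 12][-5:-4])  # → [11]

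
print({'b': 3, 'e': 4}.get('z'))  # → None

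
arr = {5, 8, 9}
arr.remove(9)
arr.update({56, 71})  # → {5, 8, 56, 71}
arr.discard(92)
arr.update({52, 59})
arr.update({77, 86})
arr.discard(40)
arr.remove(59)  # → {5, 8, 52, 56, 71, 77, 86}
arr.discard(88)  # {5, 8, 52, 56, 71, 77, 86}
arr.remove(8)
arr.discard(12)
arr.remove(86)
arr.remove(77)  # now {5, 52, 56, 71}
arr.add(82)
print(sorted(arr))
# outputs [5, 52, 56, 71, 82]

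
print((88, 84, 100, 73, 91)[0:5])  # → (88, 84, 100, 73, 91)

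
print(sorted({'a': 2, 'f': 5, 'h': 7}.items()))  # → [('a', 2), ('f', 5), ('h', 7)]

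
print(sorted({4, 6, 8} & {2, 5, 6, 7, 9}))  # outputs [6]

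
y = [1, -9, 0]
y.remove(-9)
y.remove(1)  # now [0]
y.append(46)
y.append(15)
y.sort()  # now [0, 15, 46]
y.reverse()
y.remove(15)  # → [46, 0]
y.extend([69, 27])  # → [46, 0, 69, 27]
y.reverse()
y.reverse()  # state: [46, 0, 69, 27]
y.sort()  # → [0, 27, 46, 69]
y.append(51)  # [0, 27, 46, 69, 51]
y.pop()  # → 51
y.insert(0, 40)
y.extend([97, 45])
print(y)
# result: [40, 0, 27, 46, 69, 97, 45]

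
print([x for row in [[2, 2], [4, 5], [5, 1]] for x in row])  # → [2, 2, 4, 5, 5, 1]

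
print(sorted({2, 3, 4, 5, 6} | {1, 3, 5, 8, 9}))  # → [1, 2, 3, 4, 5, 6, 8, 9]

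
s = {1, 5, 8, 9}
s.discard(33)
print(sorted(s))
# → [1, 5, 8, 9]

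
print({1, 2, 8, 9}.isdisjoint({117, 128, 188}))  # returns True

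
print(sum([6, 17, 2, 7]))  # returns 32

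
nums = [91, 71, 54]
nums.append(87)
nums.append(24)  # [91, 71, 54, 87, 24]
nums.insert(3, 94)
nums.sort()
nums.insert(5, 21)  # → [24, 54, 71, 87, 91, 21, 94]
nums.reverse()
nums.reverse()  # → [24, 54, 71, 87, 91, 21, 94]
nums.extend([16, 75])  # [24, 54, 71, 87, 91, 21, 94, 16, 75]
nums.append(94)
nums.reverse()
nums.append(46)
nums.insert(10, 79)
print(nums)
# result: [94, 75, 16, 94, 21, 91, 87, 71, 54, 24, 79, 46]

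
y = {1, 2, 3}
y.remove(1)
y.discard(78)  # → {2, 3}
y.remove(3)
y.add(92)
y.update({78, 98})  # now {2, 78, 92, 98}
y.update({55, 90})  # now {2, 55, 78, 90, 92, 98}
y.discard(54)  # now {2, 55, 78, 90, 92, 98}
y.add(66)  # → {2, 55, 66, 78, 90, 92, 98}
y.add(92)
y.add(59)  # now {2, 55, 59, 66, 78, 90, 92, 98}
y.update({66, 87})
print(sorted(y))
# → [2, 55, 59, 66, 78, 87, 90, 92, 98]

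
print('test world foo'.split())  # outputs ['test', 'world', 'foo']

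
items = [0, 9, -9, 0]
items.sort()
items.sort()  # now [-9, 0, 0, 9]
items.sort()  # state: [-9, 0, 0, 9]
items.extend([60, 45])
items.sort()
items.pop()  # 60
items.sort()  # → [-9, 0, 0, 9, 45]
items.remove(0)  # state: [-9, 0, 9, 45]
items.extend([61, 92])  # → [-9, 0, 9, 45, 61, 92]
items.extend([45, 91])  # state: [-9, 0, 9, 45, 61, 92, 45, 91]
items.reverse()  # [91, 45, 92, 61, 45, 9, 0, -9]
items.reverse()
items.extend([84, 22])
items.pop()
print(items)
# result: [-9, 0, 9, 45, 61, 92, 45, 91, 84]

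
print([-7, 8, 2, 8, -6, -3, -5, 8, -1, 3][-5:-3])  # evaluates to [-3, -5]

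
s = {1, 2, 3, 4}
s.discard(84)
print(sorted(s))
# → [1, 2, 3, 4]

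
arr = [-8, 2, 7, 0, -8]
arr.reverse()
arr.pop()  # -8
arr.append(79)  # [-8, 0, 7, 2, 79]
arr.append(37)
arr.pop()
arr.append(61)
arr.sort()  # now [-8, 0, 2, 7, 61, 79]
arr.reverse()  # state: [79, 61, 7, 2, 0, -8]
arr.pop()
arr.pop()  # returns 0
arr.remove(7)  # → [79, 61, 2]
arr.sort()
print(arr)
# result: [2, 61, 79]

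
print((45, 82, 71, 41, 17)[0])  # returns 45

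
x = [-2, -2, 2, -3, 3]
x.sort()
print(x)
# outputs [-3, -2, -2, 2, 3]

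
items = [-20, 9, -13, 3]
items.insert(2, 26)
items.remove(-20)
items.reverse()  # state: [3, -13, 26, 9]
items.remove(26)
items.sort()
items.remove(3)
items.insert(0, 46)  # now [46, -13, 9]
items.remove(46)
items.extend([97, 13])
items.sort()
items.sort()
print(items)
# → [-13, 9, 13, 97]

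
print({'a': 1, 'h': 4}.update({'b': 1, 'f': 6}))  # None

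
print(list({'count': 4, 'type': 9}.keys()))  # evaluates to ['count', 'type']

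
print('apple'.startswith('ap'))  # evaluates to True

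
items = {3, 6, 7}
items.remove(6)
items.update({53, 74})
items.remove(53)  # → {3, 7, 74}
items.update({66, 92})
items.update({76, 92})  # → {3, 7, 66, 74, 76, 92}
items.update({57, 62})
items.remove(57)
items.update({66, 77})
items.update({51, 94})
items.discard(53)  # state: {3, 7, 51, 62, 66, 74, 76, 77, 92, 94}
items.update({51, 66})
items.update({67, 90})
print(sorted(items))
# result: [3, 7, 51, 62, 66, 67, 74, 76, 77, 90, 92, 94]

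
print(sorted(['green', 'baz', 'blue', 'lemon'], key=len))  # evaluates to ['baz', 'blue', 'green', 'lemon']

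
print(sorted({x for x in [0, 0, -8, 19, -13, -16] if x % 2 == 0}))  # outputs [-16, -8, 0]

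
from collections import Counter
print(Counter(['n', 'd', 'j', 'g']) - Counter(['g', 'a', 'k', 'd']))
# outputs Counter({'n': 1, 'j': 1})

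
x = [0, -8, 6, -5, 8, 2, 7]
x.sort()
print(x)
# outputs [-8, -5, 0, 2, 6, 7, 8]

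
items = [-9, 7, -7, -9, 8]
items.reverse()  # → [8, -9, -7, 7, -9]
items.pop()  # -9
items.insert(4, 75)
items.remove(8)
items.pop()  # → 75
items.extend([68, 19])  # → [-9, -7, 7, 68, 19]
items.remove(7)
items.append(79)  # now [-9, -7, 68, 19, 79]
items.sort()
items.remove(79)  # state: [-9, -7, 19, 68]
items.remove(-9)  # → [-7, 19, 68]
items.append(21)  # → [-7, 19, 68, 21]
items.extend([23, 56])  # [-7, 19, 68, 21, 23, 56]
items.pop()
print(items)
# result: [-7, 19, 68, 21, 23]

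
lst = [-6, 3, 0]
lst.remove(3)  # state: [-6, 0]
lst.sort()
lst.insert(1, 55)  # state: [-6, 55, 0]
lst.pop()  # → 0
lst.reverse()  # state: [55, -6]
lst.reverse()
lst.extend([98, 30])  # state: [-6, 55, 98, 30]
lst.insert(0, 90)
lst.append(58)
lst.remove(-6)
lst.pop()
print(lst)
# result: [90, 55, 98, 30]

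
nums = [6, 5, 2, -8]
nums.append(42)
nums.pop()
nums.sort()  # [-8, 2, 5, 6]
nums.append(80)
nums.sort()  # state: [-8, 2, 5, 6, 80]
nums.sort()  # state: [-8, 2, 5, 6, 80]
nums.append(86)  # [-8, 2, 5, 6, 80, 86]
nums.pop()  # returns 86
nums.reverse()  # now [80, 6, 5, 2, -8]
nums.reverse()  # [-8, 2, 5, 6, 80]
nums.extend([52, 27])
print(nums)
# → [-8, 2, 5, 6, 80, 52, 27]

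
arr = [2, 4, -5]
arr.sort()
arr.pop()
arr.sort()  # [-5, 2]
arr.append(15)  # [-5, 2, 15]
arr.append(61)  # [-5, 2, 15, 61]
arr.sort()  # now [-5, 2, 15, 61]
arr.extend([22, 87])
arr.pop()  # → 87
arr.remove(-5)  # [2, 15, 61, 22]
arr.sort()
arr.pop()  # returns 61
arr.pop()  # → 22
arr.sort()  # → [2, 15]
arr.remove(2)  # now [15]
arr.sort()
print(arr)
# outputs [15]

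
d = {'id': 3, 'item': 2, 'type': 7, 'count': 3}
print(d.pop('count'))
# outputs 3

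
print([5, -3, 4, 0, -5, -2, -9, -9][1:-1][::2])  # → [-3, 0, -2]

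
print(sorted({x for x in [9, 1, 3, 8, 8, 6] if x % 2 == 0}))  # [6, 8]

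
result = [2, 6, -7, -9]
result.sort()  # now [-9, -7, 2, 6]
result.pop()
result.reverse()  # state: [2, -7, -9]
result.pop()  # -9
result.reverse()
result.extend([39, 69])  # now [-7, 2, 39, 69]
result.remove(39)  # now [-7, 2, 69]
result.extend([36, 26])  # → [-7, 2, 69, 36, 26]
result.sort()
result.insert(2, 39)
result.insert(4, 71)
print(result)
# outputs [-7, 2, 39, 26, 71, 36, 69]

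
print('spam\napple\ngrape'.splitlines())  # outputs ['spam', 'apple', 'grape']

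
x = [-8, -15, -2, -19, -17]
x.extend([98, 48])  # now [-8, -15, -2, -19, -17, 98, 48]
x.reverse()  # [48, 98, -17, -19, -2, -15, -8]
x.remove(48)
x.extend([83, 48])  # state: [98, -17, -19, -2, -15, -8, 83, 48]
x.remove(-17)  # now [98, -19, -2, -15, -8, 83, 48]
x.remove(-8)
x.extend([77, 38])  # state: [98, -19, -2, -15, 83, 48, 77, 38]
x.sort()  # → [-19, -15, -2, 38, 48, 77, 83, 98]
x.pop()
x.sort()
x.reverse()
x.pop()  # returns -19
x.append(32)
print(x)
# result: [83, 77, 48, 38, -2, -15, 32]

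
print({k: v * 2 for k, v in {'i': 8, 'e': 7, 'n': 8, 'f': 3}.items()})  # {'i': 16, 'e': 14, 'n': 16, 'f': 6}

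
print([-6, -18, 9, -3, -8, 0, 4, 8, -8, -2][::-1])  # [-2, -8, 8, 4, 0, -8, -3, 9, -18, -6]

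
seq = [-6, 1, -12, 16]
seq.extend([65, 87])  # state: [-6, 1, -12, 16, 65, 87]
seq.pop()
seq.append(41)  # [-6, 1, -12, 16, 65, 41]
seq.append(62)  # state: [-6, 1, -12, 16, 65, 41, 62]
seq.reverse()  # [62, 41, 65, 16, -12, 1, -6]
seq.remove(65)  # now [62, 41, 16, -12, 1, -6]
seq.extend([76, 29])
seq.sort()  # [-12, -6, 1, 16, 29, 41, 62, 76]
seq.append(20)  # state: [-12, -6, 1, 16, 29, 41, 62, 76, 20]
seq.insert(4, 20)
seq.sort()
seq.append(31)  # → [-12, -6, 1, 16, 20, 20, 29, 41, 62, 76, 31]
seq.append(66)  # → [-12, -6, 1, 16, 20, 20, 29, 41, 62, 76, 31, 66]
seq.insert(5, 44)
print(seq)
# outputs [-12, -6, 1, 16, 20, 44, 20, 29, 41, 62, 76, 31, 66]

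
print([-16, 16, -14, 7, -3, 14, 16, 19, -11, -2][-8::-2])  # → [-14, -16]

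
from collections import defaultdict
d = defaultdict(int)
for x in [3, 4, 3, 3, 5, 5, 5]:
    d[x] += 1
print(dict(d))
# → {3: 3, 4: 1, 5: 3}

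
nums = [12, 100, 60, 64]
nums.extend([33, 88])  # [12, 100, 60, 64, 33, 88]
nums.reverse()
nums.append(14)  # [88, 33, 64, 60, 100, 12, 14]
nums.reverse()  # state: [14, 12, 100, 60, 64, 33, 88]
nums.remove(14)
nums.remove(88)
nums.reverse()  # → [33, 64, 60, 100, 12]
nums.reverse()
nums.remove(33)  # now [12, 100, 60, 64]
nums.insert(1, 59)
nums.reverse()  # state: [64, 60, 100, 59, 12]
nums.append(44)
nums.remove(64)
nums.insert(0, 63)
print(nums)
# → [63, 60, 100, 59, 12, 44]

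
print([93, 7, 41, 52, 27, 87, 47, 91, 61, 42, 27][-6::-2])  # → [87, 52, 7]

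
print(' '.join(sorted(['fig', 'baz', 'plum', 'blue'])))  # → baz blue fig plum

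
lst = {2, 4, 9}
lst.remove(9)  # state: {2, 4}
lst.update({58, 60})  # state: {2, 4, 58, 60}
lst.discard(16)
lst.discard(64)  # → {2, 4, 58, 60}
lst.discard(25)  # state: {2, 4, 58, 60}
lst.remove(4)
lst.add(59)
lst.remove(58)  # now {2, 59, 60}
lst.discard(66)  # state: {2, 59, 60}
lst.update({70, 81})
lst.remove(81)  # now {2, 59, 60, 70}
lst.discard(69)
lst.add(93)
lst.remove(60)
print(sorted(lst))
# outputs [2, 59, 70, 93]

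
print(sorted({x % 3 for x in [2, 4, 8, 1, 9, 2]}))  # [0, 1, 2]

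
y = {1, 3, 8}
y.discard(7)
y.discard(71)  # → {1, 3, 8}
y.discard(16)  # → {1, 3, 8}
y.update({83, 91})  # {1, 3, 8, 83, 91}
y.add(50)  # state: {1, 3, 8, 50, 83, 91}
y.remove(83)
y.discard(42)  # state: {1, 3, 8, 50, 91}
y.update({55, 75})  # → {1, 3, 8, 50, 55, 75, 91}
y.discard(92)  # {1, 3, 8, 50, 55, 75, 91}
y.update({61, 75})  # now {1, 3, 8, 50, 55, 61, 75, 91}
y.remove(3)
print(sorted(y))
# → [1, 8, 50, 55, 61, 75, 91]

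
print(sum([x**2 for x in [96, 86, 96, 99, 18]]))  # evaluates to 35953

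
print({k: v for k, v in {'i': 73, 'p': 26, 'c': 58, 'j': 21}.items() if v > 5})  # {'i': 73, 'p': 26, 'c': 58, 'j': 21}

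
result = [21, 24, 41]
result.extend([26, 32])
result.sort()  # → [21, 24, 26, 32, 41]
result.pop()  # 41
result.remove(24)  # [21, 26, 32]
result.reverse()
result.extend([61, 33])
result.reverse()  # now [33, 61, 21, 26, 32]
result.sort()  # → [21, 26, 32, 33, 61]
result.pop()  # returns 61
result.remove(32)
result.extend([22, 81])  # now [21, 26, 33, 22, 81]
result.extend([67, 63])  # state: [21, 26, 33, 22, 81, 67, 63]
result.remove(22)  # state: [21, 26, 33, 81, 67, 63]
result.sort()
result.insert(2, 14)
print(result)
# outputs [21, 26, 14, 33, 63, 67, 81]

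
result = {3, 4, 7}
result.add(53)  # {3, 4, 7, 53}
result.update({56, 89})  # {3, 4, 7, 53, 56, 89}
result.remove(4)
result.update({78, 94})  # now {3, 7, 53, 56, 78, 89, 94}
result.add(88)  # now {3, 7, 53, 56, 78, 88, 89, 94}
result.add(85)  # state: {3, 7, 53, 56, 78, 85, 88, 89, 94}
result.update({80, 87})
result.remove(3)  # {7, 53, 56, 78, 80, 85, 87, 88, 89, 94}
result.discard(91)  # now {7, 53, 56, 78, 80, 85, 87, 88, 89, 94}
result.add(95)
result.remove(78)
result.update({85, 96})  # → {7, 53, 56, 80, 85, 87, 88, 89, 94, 95, 96}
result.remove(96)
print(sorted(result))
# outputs [7, 53, 56, 80, 85, 87, 88, 89, 94, 95]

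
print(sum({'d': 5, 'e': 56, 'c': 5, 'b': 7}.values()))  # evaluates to 73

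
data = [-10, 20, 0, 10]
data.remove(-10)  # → [20, 0, 10]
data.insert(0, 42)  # [42, 20, 0, 10]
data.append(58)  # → [42, 20, 0, 10, 58]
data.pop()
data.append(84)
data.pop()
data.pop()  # 10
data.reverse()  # [0, 20, 42]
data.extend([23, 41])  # [0, 20, 42, 23, 41]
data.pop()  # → 41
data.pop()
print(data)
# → [0, 20, 42]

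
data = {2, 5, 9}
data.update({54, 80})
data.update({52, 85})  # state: {2, 5, 9, 52, 54, 80, 85}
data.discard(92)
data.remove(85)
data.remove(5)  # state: {2, 9, 52, 54, 80}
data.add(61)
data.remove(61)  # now {2, 9, 52, 54, 80}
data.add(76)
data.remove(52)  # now {2, 9, 54, 76, 80}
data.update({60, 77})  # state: {2, 9, 54, 60, 76, 77, 80}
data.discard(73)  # {2, 9, 54, 60, 76, 77, 80}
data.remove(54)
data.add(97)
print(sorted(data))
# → [2, 9, 60, 76, 77, 80, 97]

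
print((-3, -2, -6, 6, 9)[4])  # 9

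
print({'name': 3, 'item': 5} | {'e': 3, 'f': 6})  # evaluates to {'name': 3, 'item': 5, 'e': 3, 'f': 6}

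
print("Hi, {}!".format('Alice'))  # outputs Hi, Alice!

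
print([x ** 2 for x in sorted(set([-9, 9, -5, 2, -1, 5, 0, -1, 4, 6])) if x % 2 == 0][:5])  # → [0, 4, 16, 36]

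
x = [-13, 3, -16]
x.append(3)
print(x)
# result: [-13, 3, -16, 3]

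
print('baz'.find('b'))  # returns 0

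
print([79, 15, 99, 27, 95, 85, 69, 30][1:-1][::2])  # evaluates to [15, 27, 85]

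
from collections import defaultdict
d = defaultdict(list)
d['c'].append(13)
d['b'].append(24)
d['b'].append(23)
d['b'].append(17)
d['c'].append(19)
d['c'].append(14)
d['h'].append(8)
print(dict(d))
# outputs {'c': [13, 19, 14], 'b': [24, 23, 17], 'h': [8]}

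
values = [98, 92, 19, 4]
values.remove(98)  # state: [92, 19, 4]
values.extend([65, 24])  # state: [92, 19, 4, 65, 24]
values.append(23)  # [92, 19, 4, 65, 24, 23]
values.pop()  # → 23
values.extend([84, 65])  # [92, 19, 4, 65, 24, 84, 65]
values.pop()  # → 65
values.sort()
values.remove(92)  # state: [4, 19, 24, 65, 84]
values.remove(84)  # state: [4, 19, 24, 65]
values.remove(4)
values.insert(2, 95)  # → [19, 24, 95, 65]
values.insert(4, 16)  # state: [19, 24, 95, 65, 16]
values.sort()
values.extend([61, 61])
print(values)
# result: [16, 19, 24, 65, 95, 61, 61]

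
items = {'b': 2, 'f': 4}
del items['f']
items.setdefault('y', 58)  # 58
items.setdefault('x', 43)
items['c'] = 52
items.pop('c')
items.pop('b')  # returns 2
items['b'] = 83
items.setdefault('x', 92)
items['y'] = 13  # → {'y': 13, 'x': 43, 'b': 83}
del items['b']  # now {'y': 13, 'x': 43}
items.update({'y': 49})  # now {'y': 49, 'x': 43}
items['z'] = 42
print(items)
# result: {'y': 49, 'x': 43, 'z': 42}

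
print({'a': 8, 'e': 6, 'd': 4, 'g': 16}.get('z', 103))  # 103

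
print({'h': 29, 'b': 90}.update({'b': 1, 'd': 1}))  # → None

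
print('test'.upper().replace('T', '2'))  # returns 2ES2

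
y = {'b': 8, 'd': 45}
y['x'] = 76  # {'b': 8, 'd': 45, 'x': 76}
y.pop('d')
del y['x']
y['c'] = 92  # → {'b': 8, 'c': 92}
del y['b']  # {'c': 92}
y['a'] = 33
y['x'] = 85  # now {'c': 92, 'a': 33, 'x': 85}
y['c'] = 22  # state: {'c': 22, 'a': 33, 'x': 85}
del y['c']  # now {'a': 33, 'x': 85}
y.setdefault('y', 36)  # 36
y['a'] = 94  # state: {'a': 94, 'x': 85, 'y': 36}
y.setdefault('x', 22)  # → 85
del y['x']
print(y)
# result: {'a': 94, 'y': 36}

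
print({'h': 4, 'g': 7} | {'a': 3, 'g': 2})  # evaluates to {'h': 4, 'g': 2, 'a': 3}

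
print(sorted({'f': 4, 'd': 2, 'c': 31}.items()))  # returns [('c', 31), ('d', 2), ('f', 4)]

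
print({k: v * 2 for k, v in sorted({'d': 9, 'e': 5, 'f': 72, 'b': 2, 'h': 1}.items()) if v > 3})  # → {'d': 18, 'e': 10, 'f': 144}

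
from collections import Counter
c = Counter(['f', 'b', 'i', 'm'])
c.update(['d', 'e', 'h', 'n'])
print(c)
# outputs Counter({'f': 1, 'b': 1, 'i': 1, 'm': 1, 'd': 1, 'e': 1, 'h': 1, 'n': 1})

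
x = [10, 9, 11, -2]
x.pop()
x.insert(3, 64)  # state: [10, 9, 11, 64]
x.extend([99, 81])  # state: [10, 9, 11, 64, 99, 81]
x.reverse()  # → [81, 99, 64, 11, 9, 10]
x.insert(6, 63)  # [81, 99, 64, 11, 9, 10, 63]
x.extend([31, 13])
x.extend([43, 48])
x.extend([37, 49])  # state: [81, 99, 64, 11, 9, 10, 63, 31, 13, 43, 48, 37, 49]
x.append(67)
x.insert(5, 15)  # [81, 99, 64, 11, 9, 15, 10, 63, 31, 13, 43, 48, 37, 49, 67]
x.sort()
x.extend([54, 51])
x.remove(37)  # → [9, 10, 11, 13, 15, 31, 43, 48, 49, 63, 64, 67, 81, 99, 54, 51]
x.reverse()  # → [51, 54, 99, 81, 67, 64, 63, 49, 48, 43, 31, 15, 13, 11, 10, 9]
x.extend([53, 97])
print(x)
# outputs [51, 54, 99, 81, 67, 64, 63, 49, 48, 43, 31, 15, 13, 11, 10, 9, 53, 97]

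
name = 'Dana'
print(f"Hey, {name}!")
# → Hey, Dana!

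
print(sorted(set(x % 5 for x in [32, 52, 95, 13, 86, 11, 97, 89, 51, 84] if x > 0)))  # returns [0, 1, 2, 3, 4]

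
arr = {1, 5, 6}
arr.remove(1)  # {5, 6}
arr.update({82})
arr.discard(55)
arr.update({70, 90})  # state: {5, 6, 70, 82, 90}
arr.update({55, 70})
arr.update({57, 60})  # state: {5, 6, 55, 57, 60, 70, 82, 90}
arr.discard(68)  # {5, 6, 55, 57, 60, 70, 82, 90}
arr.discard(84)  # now {5, 6, 55, 57, 60, 70, 82, 90}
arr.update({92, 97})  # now {5, 6, 55, 57, 60, 70, 82, 90, 92, 97}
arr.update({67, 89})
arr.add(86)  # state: {5, 6, 55, 57, 60, 67, 70, 82, 86, 89, 90, 92, 97}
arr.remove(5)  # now {6, 55, 57, 60, 67, 70, 82, 86, 89, 90, 92, 97}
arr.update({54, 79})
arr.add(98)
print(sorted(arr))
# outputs [6, 54, 55, 57, 60, 67, 70, 79, 82, 86, 89, 90, 92, 97, 98]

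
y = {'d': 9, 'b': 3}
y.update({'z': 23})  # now {'d': 9, 'b': 3, 'z': 23}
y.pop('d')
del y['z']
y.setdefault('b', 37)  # 3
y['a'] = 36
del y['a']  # {'b': 3}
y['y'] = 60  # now {'b': 3, 'y': 60}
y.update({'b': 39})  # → {'b': 39, 'y': 60}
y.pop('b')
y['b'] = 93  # {'y': 60, 'b': 93}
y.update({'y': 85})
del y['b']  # {'y': 85}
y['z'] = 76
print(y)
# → {'y': 85, 'z': 76}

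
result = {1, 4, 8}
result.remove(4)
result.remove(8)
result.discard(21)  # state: {1}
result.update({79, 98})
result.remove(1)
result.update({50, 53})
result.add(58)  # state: {50, 53, 58, 79, 98}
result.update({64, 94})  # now {50, 53, 58, 64, 79, 94, 98}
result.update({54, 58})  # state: {50, 53, 54, 58, 64, 79, 94, 98}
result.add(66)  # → {50, 53, 54, 58, 64, 66, 79, 94, 98}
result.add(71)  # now {50, 53, 54, 58, 64, 66, 71, 79, 94, 98}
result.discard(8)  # {50, 53, 54, 58, 64, 66, 71, 79, 94, 98}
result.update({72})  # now {50, 53, 54, 58, 64, 66, 71, 72, 79, 94, 98}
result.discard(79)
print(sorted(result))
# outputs [50, 53, 54, 58, 64, 66, 71, 72, 94, 98]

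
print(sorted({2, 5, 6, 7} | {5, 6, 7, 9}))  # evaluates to [2, 5, 6, 7, 9]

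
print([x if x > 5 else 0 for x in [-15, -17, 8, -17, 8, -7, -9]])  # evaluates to [0, 0, 8, 0, 8, 0, 0]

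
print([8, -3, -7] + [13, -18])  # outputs [8, -3, -7, 13, -18]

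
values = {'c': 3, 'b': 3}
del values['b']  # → {'c': 3}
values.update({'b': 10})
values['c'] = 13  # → {'c': 13, 'b': 10}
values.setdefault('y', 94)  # 94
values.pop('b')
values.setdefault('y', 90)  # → 94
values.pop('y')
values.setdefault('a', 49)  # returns 49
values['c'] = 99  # {'c': 99, 'a': 49}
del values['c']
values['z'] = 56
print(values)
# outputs {'a': 49, 'z': 56}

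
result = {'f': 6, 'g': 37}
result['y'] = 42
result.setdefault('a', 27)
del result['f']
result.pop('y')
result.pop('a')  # 27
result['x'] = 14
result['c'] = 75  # {'g': 37, 'x': 14, 'c': 75}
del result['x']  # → {'g': 37, 'c': 75}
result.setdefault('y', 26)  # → 26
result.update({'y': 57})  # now {'g': 37, 'c': 75, 'y': 57}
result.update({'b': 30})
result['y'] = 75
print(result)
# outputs {'g': 37, 'c': 75, 'y': 75, 'b': 30}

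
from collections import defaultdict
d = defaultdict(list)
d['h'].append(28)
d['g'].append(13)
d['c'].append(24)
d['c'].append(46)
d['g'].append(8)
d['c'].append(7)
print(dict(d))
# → {'h': [28], 'g': [13, 8], 'c': [24, 46, 7]}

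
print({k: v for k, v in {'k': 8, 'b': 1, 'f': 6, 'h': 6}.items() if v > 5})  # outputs {'k': 8, 'f': 6, 'h': 6}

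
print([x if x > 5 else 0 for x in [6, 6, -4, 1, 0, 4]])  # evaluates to [6, 6, 0, 0, 0, 0]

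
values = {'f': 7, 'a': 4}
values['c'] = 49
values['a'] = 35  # {'f': 7, 'a': 35, 'c': 49}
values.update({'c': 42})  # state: {'f': 7, 'a': 35, 'c': 42}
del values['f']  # {'a': 35, 'c': 42}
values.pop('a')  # 35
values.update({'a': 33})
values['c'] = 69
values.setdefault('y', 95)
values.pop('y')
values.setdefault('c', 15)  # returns 69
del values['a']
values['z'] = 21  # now {'c': 69, 'z': 21}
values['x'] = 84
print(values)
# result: {'c': 69, 'z': 21, 'x': 84}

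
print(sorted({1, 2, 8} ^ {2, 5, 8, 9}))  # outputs [1, 5, 9]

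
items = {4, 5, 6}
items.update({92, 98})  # {4, 5, 6, 92, 98}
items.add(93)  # {4, 5, 6, 92, 93, 98}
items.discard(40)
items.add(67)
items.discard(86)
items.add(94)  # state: {4, 5, 6, 67, 92, 93, 94, 98}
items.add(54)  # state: {4, 5, 6, 54, 67, 92, 93, 94, 98}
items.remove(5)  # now {4, 6, 54, 67, 92, 93, 94, 98}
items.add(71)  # {4, 6, 54, 67, 71, 92, 93, 94, 98}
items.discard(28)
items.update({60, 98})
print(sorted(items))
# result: [4, 6, 54, 60, 67, 71, 92, 93, 94, 98]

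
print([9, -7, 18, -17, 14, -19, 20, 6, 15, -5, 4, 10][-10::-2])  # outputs [18, 9]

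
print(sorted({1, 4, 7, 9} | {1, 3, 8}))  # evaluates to [1, 3, 4, 7, 8, 9]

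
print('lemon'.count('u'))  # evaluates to 0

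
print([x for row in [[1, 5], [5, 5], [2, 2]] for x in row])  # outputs [1, 5, 5, 5, 2, 2]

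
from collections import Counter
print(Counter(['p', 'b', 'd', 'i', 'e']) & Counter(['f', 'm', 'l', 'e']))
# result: Counter({'e': 1})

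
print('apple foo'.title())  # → Apple Foo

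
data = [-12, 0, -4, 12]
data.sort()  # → [-12, -4, 0, 12]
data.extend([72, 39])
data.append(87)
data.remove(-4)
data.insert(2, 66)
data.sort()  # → [-12, 0, 12, 39, 66, 72, 87]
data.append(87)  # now [-12, 0, 12, 39, 66, 72, 87, 87]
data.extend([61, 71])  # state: [-12, 0, 12, 39, 66, 72, 87, 87, 61, 71]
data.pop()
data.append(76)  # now [-12, 0, 12, 39, 66, 72, 87, 87, 61, 76]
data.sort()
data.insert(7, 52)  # [-12, 0, 12, 39, 61, 66, 72, 52, 76, 87, 87]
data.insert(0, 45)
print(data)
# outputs [45, -12, 0, 12, 39, 61, 66, 72, 52, 76, 87, 87]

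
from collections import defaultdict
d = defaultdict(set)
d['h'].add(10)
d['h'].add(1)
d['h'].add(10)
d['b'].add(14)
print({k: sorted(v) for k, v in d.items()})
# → {'h': [1, 10], 'b': [14]}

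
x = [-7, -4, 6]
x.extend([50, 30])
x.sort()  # [-7, -4, 6, 30, 50]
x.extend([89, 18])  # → [-7, -4, 6, 30, 50, 89, 18]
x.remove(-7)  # [-4, 6, 30, 50, 89, 18]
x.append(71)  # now [-4, 6, 30, 50, 89, 18, 71]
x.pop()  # 71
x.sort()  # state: [-4, 6, 18, 30, 50, 89]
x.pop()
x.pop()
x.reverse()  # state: [30, 18, 6, -4]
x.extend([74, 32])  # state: [30, 18, 6, -4, 74, 32]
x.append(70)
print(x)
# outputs [30, 18, 6, -4, 74, 32, 70]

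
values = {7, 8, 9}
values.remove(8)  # {7, 9}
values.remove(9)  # {7}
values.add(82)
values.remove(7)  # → {82}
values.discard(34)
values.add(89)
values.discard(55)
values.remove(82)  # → {89}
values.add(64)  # {64, 89}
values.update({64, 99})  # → {64, 89, 99}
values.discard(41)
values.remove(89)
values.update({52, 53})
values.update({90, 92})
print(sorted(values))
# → [52, 53, 64, 90, 92, 99]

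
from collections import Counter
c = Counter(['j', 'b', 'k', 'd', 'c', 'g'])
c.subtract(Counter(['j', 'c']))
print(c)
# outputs Counter({'b': 1, 'k': 1, 'd': 1, 'g': 1, 'j': 0, 'c': 0})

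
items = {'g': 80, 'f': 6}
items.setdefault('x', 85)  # 85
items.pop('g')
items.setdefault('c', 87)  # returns 87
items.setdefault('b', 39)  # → 39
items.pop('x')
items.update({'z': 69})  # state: {'f': 6, 'c': 87, 'b': 39, 'z': 69}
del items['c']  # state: {'f': 6, 'b': 39, 'z': 69}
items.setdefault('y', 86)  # 86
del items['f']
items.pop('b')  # 39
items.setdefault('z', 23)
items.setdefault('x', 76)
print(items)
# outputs {'z': 69, 'y': 86, 'x': 76}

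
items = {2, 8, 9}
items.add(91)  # {2, 8, 9, 91}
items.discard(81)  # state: {2, 8, 9, 91}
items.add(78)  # {2, 8, 9, 78, 91}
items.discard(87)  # {2, 8, 9, 78, 91}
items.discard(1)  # {2, 8, 9, 78, 91}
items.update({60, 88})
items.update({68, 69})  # {2, 8, 9, 60, 68, 69, 78, 88, 91}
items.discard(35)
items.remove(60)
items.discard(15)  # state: {2, 8, 9, 68, 69, 78, 88, 91}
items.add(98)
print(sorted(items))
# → [2, 8, 9, 68, 69, 78, 88, 91, 98]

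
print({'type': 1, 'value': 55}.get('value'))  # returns 55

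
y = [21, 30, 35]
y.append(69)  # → [21, 30, 35, 69]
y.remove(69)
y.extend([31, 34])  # [21, 30, 35, 31, 34]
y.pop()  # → 34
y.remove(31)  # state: [21, 30, 35]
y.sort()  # [21, 30, 35]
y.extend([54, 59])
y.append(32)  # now [21, 30, 35, 54, 59, 32]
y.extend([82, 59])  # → [21, 30, 35, 54, 59, 32, 82, 59]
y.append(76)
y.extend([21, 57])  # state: [21, 30, 35, 54, 59, 32, 82, 59, 76, 21, 57]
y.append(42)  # [21, 30, 35, 54, 59, 32, 82, 59, 76, 21, 57, 42]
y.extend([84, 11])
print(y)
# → [21, 30, 35, 54, 59, 32, 82, 59, 76, 21, 57, 42, 84, 11]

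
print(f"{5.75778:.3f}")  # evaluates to 5.758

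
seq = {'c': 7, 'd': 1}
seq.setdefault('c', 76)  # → 7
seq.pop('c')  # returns 7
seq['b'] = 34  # {'d': 1, 'b': 34}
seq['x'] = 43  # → {'d': 1, 'b': 34, 'x': 43}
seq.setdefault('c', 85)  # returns 85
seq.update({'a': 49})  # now {'d': 1, 'b': 34, 'x': 43, 'c': 85, 'a': 49}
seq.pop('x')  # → 43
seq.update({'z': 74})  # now {'d': 1, 'b': 34, 'c': 85, 'a': 49, 'z': 74}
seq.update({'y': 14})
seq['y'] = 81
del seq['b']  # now {'d': 1, 'c': 85, 'a': 49, 'z': 74, 'y': 81}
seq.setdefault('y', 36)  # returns 81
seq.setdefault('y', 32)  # 81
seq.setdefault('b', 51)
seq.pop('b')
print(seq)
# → {'d': 1, 'c': 85, 'a': 49, 'z': 74, 'y': 81}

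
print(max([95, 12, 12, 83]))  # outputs 95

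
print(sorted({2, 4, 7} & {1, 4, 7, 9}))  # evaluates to [4, 7]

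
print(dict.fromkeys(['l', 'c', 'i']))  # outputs {'l': None, 'c': None, 'i': None}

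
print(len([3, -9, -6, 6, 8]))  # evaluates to 5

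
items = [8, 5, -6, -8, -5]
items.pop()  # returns -5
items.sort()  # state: [-8, -6, 5, 8]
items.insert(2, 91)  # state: [-8, -6, 91, 5, 8]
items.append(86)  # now [-8, -6, 91, 5, 8, 86]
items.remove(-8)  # [-6, 91, 5, 8, 86]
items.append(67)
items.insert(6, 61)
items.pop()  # 61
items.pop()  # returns 67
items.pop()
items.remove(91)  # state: [-6, 5, 8]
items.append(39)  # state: [-6, 5, 8, 39]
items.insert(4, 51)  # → [-6, 5, 8, 39, 51]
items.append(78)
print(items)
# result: [-6, 5, 8, 39, 51, 78]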